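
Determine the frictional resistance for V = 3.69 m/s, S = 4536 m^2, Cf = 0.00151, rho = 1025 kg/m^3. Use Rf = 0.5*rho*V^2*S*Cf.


Formula: Rf = 0.5 * rho * V^2 * S * Cf
Step 1 — V^2 = 3.69^2 = 13.6161
Step 2 — 0.5 * rho * V^2 = 0.5 * 1025 * 13.6161 = 6978.25125
Step 3 — Rf = 6978.25125 * 4536 * 0.00151 ≈ 47797 N (5 s.f.)

47797 N


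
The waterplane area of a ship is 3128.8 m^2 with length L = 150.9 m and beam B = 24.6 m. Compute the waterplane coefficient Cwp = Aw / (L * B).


Formula: Cwp = Aw / (L * B)
Step 1 — L * B = 150.9 * 24.6 = 3712.14 m^2
Step 2 — Cwp = 3128.8 / 3712.14 ≈ 0.84286 (5 s.f.)

0.84286


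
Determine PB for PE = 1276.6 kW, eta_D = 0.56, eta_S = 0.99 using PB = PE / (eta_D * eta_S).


Formula: PB = PE / (eta_D * eta_S)
Step 1 — combined efficiency = eta_D * eta_S = 0.56 * 0.99 = 0.5544
Step 2 — PB = 1276.6 / 0.5544 ≈ 2302.7 kW (5 s.f.)

2302.7 kW


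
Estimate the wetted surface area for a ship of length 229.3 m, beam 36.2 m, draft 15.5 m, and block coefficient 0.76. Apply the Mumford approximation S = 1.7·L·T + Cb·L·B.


Formula: S = 1.7*L*T + V/T with V = Cb*L*B*T, i.e. S = L * (1.7*T + Cb*B)
Step 1 — 1.7*T = 1.7 * 15.5 = 26.35 m
Step 2 — Cb*B = 0.76 * 36.2 = 27.512 m
Step 3 — 1.7*T + Cb*B = 26.35 + 27.512 = 53.862 m
Step 4 — S = 229.3 * 53.862 ≈ 12351 m^2 (5 s.f.)

12351 m^2


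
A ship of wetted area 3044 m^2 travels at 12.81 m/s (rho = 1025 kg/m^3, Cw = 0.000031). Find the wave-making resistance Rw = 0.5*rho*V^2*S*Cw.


Formula: Rw = 0.5 * rho * V^2 * S * Cw
Step 1 — V^2 = 12.81^2 = 164.0961
Step 2 — 0.5 * rho * V^2 = 0.5 * 1025 * 164.0961 = 84099.25125
Step 3 — Rw = 84099.25125 * 3044 * 0.000031 ≈ 7935.9 N (5 s.f.)

7935.9 N


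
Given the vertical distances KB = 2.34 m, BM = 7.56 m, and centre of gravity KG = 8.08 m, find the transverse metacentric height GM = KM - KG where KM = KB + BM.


Formula: GM = KB + BM - KG
Step 1 — KM = KB + BM = 2.34 + 7.56 = 9.9 m
Step 2 — GM = KM - KG = 9.9 - 8.08 = 1.82 m

1.82 m


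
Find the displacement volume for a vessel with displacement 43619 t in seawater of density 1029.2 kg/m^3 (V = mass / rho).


Formula: V = mass / rho
Step 1 — convert tonnes to kg: 43619 t * 1000 = 43619000 kg
Step 2 — V = 43619000 / 1029.2 ≈ 42381 m^3 (5 s.f.)

42381 m^3


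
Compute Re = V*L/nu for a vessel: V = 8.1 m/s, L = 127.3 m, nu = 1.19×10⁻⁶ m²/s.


Formula: Re = V * L / nu
Step 1 — V * L = 8.1 * 127.3 = 1031.13 m^2/s
Step 2 — Re = 1031.13 / 1.19e-6 = 8.66e+08

8.66e+08


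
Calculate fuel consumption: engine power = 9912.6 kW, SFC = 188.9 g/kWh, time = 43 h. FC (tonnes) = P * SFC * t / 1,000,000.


Formula: FC (tonnes) = P * SFC * t / 1,000,000
Step 1 — P * SFC * t = 9912.6 * 188.9 * 43 = 80517076.02 g
Step 2 — FC (tonnes) = 80517076.02 / 1,000,000 ≈ 80.517 tonnes (5 s.f.)

80.517 tonnes


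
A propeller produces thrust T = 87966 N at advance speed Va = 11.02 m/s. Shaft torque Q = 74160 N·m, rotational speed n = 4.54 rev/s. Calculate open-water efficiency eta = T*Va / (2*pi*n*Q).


Formula: eta = T * Va / (2 * pi * n * Q)
Step 1 — numerator = T * Va = 87966 * 11.02 = 969385.32
Step 2 — 2 * pi * n = 2 * pi * 4.54 = 28.525661
Step 3 — denominator = 28.525661 * 74160 = 2115463.02
Step 4 — eta = 969385.32 / 2115463.02 ≈ 0.45824 (5 s.f.)

0.45824


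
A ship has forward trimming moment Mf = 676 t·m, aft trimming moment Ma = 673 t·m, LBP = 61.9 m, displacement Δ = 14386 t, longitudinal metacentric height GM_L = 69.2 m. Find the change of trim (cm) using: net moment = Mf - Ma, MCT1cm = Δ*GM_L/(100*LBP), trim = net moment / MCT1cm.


Formula: net trimming moment = Mf - Ma; MCT1cm = Δ*GM_L/(100*LBP); trim = net moment / MCT1cm
Step 1 — net trimming moment = 676 - 673 = 3 t·m
Step 2 — MCT1cm = 14386 * 69.2 / (100 * 61.9) = 160.8257 t·m/cm
Step 3 — trim = 3 / 160.8257 ≈ 0.018654 cm (5 s.f.)

0.018654 cm


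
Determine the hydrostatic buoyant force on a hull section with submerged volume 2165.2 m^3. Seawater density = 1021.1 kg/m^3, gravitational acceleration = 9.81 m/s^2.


Formula: Fb = rho * g * V
Substituting: Fb = 1021.1 * 9.81 * 2165.2
Intermediate: 1021.1 * 9.81 = 10016.991
Result: Fb = 10016.991 * 2165.2 ≈ 21689000 N (5 s.f.)

21689000 N


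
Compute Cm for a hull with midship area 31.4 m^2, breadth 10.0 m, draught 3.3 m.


Formula: Cm = Am / (B * T)
Step 1 — B * T = 10.0 * 3.3 = 33.0 m^2
Step 2 — Cm = 31.4 / 33.0 ≈ 0.95152 (5 s.f.)

0.95152


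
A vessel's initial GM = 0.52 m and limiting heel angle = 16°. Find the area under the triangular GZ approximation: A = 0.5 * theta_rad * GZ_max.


Formula: GZ_max = GM * sin(theta); Area = 0.5 * theta_rad * GZ_max
Step 1 — GZ_max = 0.52 * sin(16°) = 0.52 * 0.275637 = 0.143331 m
Step 2 — theta_rad = 16 * pi/180 = 0.279253 rad
Step 3 — Area = 0.5 * 0.279253 * 0.143331 ≈ 0.020013 m·rad (5 s.f.)

0.020013 m·rad


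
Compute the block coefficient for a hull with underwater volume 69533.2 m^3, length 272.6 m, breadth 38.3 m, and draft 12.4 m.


Formula: Cb = V / (L * B * T)
Step 1 — L * B * T = 272.6 * 38.3 * 12.4 = 129463.192 m^3
Step 2 — Cb = 69533.2 / 129463.192 ≈ 0.53709 (5 s.f.)

0.53709


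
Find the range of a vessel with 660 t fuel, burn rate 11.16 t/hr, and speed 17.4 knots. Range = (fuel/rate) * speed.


Formula: endurance = fuel / rate; range = endurance * speed
Step 1 — endurance = 660 / 11.16 = 59.1398 hours
Step 2 — range = 59.1398 * 17.4 ≈ 1029.0 nautical miles (5 s.f.)

1029.0 NM


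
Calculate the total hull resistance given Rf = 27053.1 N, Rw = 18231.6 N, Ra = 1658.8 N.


Formula: Rt = Rf + Rw + Ra
Substituting: Rt = 27053.1 + 18231.6 + 1658.8
Result: Rt = 46943.5 N

46943.5 N


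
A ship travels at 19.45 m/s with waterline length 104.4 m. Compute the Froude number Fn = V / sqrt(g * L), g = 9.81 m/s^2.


Formula: Fn = V / sqrt(g * L)
Step 1 — g * L = 9.81 * 104.4 = 1024.164
Step 2 — sqrt(g * L) = sqrt(1024.164) = 32.002562
Step 3 — Fn = 19.45 / 32.002562 ≈ 0.60776 (5 s.f.)

0.60776


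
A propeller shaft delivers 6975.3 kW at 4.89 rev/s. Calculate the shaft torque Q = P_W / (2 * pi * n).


Formula: Q = P_W / (2 * pi * n)
Step 1 — P_W = 6975.3 kW * 1000 = 6975300.0 W
Step 2 — 2 * pi * n = 2 * pi * 4.89 = 30.724776
Step 3 — Q = 6975300.0 / 30.724776 ≈ 227030 N·m (5 s.f.)

227030 N·m


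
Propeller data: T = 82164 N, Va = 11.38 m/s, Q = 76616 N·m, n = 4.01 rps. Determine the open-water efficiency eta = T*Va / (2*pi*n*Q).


Formula: eta = T * Va / (2 * pi * n * Q)
Step 1 — numerator = T * Va = 82164 * 11.38 = 935026.32
Step 2 — 2 * pi * n = 2 * pi * 4.01 = 25.195573
Step 3 — denominator = 25.195573 * 76616 = 1930384.02
Step 4 — eta = 935026.32 / 1930384.02 ≈ 0.48437 (5 s.f.)

0.48437


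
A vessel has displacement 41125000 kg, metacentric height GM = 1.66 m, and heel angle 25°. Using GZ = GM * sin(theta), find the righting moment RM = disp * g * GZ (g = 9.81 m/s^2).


Formula: GZ = GM * sin(theta); RM = disp * g * GZ
Step 1 — GZ = 1.66 * sin(25°) = 1.66 * 0.422618 = 0.701546 m
Step 2 — RM = 41125000 * 9.81 * 0.701546 ≈ 283030000 N·m (5 s.f.)

283030000 N·m


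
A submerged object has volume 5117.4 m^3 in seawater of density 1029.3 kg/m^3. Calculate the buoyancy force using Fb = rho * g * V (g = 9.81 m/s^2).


Formula: Fb = rho * g * V
Substituting: Fb = 1029.3 * 9.81 * 5117.4
Intermediate: 1029.3 * 9.81 = 10097.433
Result: Fb = 10097.433 * 5117.4 ≈ 51673000 N (5 s.f.)

51673000 N


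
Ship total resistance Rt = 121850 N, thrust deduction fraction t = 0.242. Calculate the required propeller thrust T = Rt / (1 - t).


Formula: T = Rt / (1 - t)
Step 1 — (1 - t) = 1 - 0.242 = 0.758
Step 2 — T = 121850 / 0.758 ≈ 160750 N (5 s.f.)

160750 N


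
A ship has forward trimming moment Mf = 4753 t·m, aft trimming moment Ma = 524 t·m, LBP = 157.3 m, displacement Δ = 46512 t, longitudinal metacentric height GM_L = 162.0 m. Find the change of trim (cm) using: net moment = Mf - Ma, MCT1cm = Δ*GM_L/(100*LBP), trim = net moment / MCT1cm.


Formula: net trimming moment = Mf - Ma; MCT1cm = Δ*GM_L/(100*LBP); trim = net moment / MCT1cm
Step 1 — net trimming moment = 4753 - 524 = 4229 t·m
Step 2 — MCT1cm = 46512 * 162.0 / (100 * 157.3) = 479.0174 t·m/cm
Step 3 — trim = 4229 / 479.0174 ≈ 8.8285 cm (5 s.f.)

8.8285 cm


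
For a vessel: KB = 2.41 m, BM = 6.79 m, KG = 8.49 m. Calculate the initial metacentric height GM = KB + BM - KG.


Formula: GM = KB + BM - KG
Step 1 — KM = KB + BM = 2.41 + 6.79 = 9.2 m
Step 2 — GM = KM - KG = 9.2 - 8.49 = 0.71 m

0.71 m


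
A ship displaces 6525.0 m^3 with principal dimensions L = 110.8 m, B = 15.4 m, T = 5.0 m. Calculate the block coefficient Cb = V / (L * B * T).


Formula: Cb = V / (L * B * T)
Step 1 — L * B * T = 110.8 * 15.4 * 5.0 = 8531.6 m^3
Step 2 — Cb = 6525.0 / 8531.6 ≈ 0.76480 (5 s.f.)

0.76480


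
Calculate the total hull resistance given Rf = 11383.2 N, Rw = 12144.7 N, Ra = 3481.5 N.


Formula: Rt = Rf + Rw + Ra
Substituting: Rt = 11383.2 + 12144.7 + 3481.5
Result: Rt = 27009.4 N

27009.4 N


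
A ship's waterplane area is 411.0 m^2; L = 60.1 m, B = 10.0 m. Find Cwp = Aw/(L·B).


Formula: Cwp = Aw / (L * B)
Step 1 — L * B = 60.1 * 10.0 = 601.0 m^2
Step 2 — Cwp = 411.0 / 601.0 ≈ 0.68386 (5 s.f.)

0.68386


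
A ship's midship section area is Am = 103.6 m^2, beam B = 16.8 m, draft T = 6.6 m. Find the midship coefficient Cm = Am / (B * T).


Formula: Cm = Am / (B * T)
Step 1 — B * T = 16.8 * 6.6 = 110.88 m^2
Step 2 — Cm = 103.6 / 110.88 ≈ 0.93434 (5 s.f.)

0.93434


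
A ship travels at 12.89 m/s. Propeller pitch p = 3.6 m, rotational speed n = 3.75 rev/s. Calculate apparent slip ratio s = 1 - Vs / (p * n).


Formula: s = 1 - Vs / (p * n)
Step 1 — p * n = 3.6 * 3.75 = 13.5
Step 2 — Vs / (p*n) = 12.89 / 13.5 = 0.954815 (6 d.p.)
Step 3 — s = 1 - 0.954815 = 0.045185

0.045185


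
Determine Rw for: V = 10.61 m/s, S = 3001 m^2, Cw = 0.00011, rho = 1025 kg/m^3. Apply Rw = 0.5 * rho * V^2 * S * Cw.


Formula: Rw = 0.5 * rho * V^2 * S * Cw
Step 1 — V^2 = 10.61^2 = 112.5721
Step 2 — 0.5 * rho * V^2 = 0.5 * 1025 * 112.5721 = 57693.20125
Step 3 — Rw = 57693.20125 * 3001 * 0.00011 ≈ 19045 N (5 s.f.)

19045 N


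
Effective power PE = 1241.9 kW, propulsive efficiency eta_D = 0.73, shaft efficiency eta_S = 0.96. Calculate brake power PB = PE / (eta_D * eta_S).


Formula: PB = PE / (eta_D * eta_S)
Step 1 — combined efficiency = eta_D * eta_S = 0.73 * 0.96 = 0.7008
Step 2 — PB = 1241.9 / 0.7008 ≈ 1772.1 kW (5 s.f.)

1772.1 kW


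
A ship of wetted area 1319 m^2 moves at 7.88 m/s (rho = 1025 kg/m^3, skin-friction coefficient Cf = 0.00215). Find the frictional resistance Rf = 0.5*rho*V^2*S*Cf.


Formula: Rf = 0.5 * rho * V^2 * S * Cf
Step 1 — V^2 = 7.88^2 = 62.0944
Step 2 — 0.5 * rho * V^2 = 0.5 * 1025 * 62.0944 = 31823.38
Step 3 — Rf = 31823.38 * 1319 * 0.00215 ≈ 90246 N (5 s.f.)

90246 N


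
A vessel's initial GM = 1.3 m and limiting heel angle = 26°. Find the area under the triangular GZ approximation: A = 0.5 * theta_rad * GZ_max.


Formula: GZ_max = GM * sin(theta); Area = 0.5 * theta_rad * GZ_max
Step 1 — GZ_max = 1.3 * sin(26°) = 1.3 * 0.438371 = 0.569882 m
Step 2 — theta_rad = 26 * pi/180 = 0.453786 rad
Step 3 — Area = 0.5 * 0.453786 * 0.569882 ≈ 0.12930 m·rad (5 s.f.)

0.12930 m·rad


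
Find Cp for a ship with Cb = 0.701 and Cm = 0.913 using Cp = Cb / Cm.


Formula: Cp = Cb / Cm
Substituting: Cp = 0.701 / 0.913
Result: Cp ≈ 0.76780 (5 s.f.)

0.76780


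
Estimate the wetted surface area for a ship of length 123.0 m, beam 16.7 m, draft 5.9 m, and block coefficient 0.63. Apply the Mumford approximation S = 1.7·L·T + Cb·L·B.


Formula: S = 1.7*L*T + V/T with V = Cb*L*B*T, i.e. S = L * (1.7*T + Cb*B)
Step 1 — 1.7*T = 1.7 * 5.9 = 10.03 m
Step 2 — Cb*B = 0.63 * 16.7 = 10.521 m
Step 3 — 1.7*T + Cb*B = 10.03 + 10.521 = 20.551 m
Step 4 — S = 123.0 * 20.551 ≈ 2527.8 m^2 (5 s.f.)

2527.8 m^2


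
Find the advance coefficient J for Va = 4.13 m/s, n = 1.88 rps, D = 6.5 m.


Formula: J = Va / (n * D)
Step 1 — n * D = 1.88 * 6.5 = 12.22
Step 2 — J = 4.13 / 12.22 ≈ 0.33797 (5 s.f.)

0.33797


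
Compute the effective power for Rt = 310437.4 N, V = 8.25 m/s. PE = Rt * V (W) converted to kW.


Formula: PE = Rt * V / 1000 (kW)
Step 1 — PE (W) = 310437.4 * 8.25 = 2561108.55 W
Step 2 — PE (kW) = 2561108.55 / 1000 ≈ 2561.1 kW (5 s.f.)

2561.1 kW


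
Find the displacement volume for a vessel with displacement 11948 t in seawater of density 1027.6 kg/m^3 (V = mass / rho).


Formula: V = mass / rho
Step 1 — convert tonnes to kg: 11948 t * 1000 = 11948000 kg
Step 2 — V = 11948000 / 1027.6 ≈ 11627 m^3 (5 s.f.)

11627 m^3


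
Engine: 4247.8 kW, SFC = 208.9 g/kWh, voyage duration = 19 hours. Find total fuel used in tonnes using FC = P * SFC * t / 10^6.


Formula: FC (tonnes) = P * SFC * t / 1,000,000
Step 1 — P * SFC * t = 4247.8 * 208.9 * 19 = 16859942.98 g
Step 2 — FC (tonnes) = 16859942.98 / 1,000,000 ≈ 16.860 tonnes (5 s.f.)

16.860 tonnes


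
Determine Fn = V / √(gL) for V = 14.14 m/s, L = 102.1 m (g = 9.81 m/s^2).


Formula: Fn = V / sqrt(g * L)
Step 1 — g * L = 9.81 * 102.1 = 1001.601
Step 2 — sqrt(g * L) = sqrt(1001.601) = 31.648081
Step 3 — Fn = 14.14 / 31.648081 ≈ 0.44679 (5 s.f.)

0.44679


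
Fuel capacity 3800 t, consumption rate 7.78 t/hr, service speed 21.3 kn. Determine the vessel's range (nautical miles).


Formula: endurance = fuel / rate; range = endurance * speed
Step 1 — endurance = 3800 / 7.78 = 488.4319 hours
Step 2 — range = 488.4319 * 21.3 ≈ 10404 nautical miles (5 s.f.)

10404 NM


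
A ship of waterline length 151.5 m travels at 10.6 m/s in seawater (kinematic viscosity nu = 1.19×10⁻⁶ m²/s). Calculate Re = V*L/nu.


Formula: Re = V * L / nu
Step 1 — V * L = 10.6 * 151.5 = 1605.9 m^2/s
Step 2 — Re = 1605.9 / 1.19e-6 = 1.35e+09

1.35e+09


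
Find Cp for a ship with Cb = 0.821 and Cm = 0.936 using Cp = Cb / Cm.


Formula: Cp = Cb / Cm
Substituting: Cp = 0.821 / 0.936
Result: Cp ≈ 0.87714 (5 s.f.)

0.87714


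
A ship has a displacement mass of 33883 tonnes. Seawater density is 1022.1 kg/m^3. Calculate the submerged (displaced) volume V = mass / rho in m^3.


Formula: V = mass / rho
Step 1 — convert tonnes to kg: 33883 t * 1000 = 33883000 kg
Step 2 — V = 33883000 / 1022.1 ≈ 33150 m^3 (5 s.f.)

33150 m^3


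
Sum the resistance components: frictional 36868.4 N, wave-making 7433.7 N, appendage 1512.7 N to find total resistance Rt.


Formula: Rt = Rf + Rw + Ra
Substituting: Rt = 36868.4 + 7433.7 + 1512.7
Result: Rt = 45814.8 N

45814.8 N


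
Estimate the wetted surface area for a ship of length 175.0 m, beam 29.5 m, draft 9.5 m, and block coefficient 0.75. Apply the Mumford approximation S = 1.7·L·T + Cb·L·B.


Formula: S = 1.7*L*T + V/T with V = Cb*L*B*T, i.e. S = L * (1.7*T + Cb*B)
Step 1 — 1.7*T = 1.7 * 9.5 = 16.15 m
Step 2 — Cb*B = 0.75 * 29.5 = 22.125 m
Step 3 — 1.7*T + Cb*B = 16.15 + 22.125 = 38.275 m
Step 4 — S = 175.0 * 38.275 ≈ 6698.1 m^2 (5 s.f.)

6698.1 m^2


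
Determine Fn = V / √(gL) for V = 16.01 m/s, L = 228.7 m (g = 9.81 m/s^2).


Formula: Fn = V / sqrt(g * L)
Step 1 — g * L = 9.81 * 228.7 = 2243.547
Step 2 — sqrt(g * L) = sqrt(2243.547) = 47.366095
Step 3 — Fn = 16.01 / 47.366095 ≈ 0.33801 (5 s.f.)

0.33801


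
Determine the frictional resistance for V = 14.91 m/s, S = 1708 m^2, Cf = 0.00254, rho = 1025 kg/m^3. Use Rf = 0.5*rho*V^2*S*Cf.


Formula: Rf = 0.5 * rho * V^2 * S * Cf
Step 1 — V^2 = 14.91^2 = 222.3081
Step 2 — 0.5 * rho * V^2 = 0.5 * 1025 * 222.3081 = 113932.90125
Step 3 — Rf = 113932.90125 * 1708 * 0.00254 ≈ 494280 N (5 s.f.)

494280 N


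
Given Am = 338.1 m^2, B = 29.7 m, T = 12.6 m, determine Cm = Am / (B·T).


Formula: Cm = Am / (B * T)
Step 1 — B * T = 29.7 * 12.6 = 374.22 m^2
Step 2 — Cm = 338.1 / 374.22 ≈ 0.90348 (5 s.f.)

0.90348


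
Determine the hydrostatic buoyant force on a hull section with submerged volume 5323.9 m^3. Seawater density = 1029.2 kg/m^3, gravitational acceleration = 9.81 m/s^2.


Formula: Fb = rho * g * V
Substituting: Fb = 1029.2 * 9.81 * 5323.9
Intermediate: 1029.2 * 9.81 = 10096.452
Result: Fb = 10096.452 * 5323.9 ≈ 53753000 N (5 s.f.)

53753000 N


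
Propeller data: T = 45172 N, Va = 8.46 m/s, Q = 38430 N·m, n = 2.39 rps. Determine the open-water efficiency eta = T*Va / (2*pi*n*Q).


Formula: eta = T * Va / (2 * pi * n * Q)
Step 1 — numerator = T * Va = 45172 * 8.46 = 382155.12
Step 2 — 2 * pi * n = 2 * pi * 2.39 = 15.016813
Step 3 — denominator = 15.016813 * 38430 = 577096.12
Step 4 — eta = 382155.12 / 577096.12 ≈ 0.66220 (5 s.f.)

0.66220


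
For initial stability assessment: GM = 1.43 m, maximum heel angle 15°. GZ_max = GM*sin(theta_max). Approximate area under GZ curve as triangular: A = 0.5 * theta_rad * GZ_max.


Formula: GZ_max = GM * sin(theta); Area = 0.5 * theta_rad * GZ_max
Step 1 — GZ_max = 1.43 * sin(15°) = 1.43 * 0.258819 = 0.370111 m
Step 2 — theta_rad = 15 * pi/180 = 0.261799 rad
Step 3 — Area = 0.5 * 0.261799 * 0.370111 ≈ 0.048447 m·rad (5 s.f.)

0.048447 m·rad


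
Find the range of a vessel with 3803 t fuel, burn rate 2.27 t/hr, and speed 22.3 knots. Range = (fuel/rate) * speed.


Formula: endurance = fuel / rate; range = endurance * speed
Step 1 — endurance = 3803 / 2.27 = 1675.3304 hours
Step 2 — range = 1675.3304 * 22.3 ≈ 37360 nautical miles (5 s.f.)

37360 NM


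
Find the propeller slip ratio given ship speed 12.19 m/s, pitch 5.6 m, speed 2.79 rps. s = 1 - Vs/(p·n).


Formula: s = 1 - Vs / (p * n)
Step 1 — p * n = 5.6 * 2.79 = 15.624
Step 2 — Vs / (p*n) = 12.19 / 15.624 = 0.78021 (6 d.p.)
Step 3 — s = 1 - 0.78021 = 0.21979

0.21979


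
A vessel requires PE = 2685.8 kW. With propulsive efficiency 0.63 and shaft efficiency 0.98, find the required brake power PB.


Formula: PB = PE / (eta_D * eta_S)
Step 1 — combined efficiency = eta_D * eta_S = 0.63 * 0.98 = 0.6174
Step 2 — PB = 2685.8 / 0.6174 ≈ 4350.2 kW (5 s.f.)

4350.2 kW


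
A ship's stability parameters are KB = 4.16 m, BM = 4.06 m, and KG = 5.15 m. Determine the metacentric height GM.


Formula: GM = KB + BM - KG
Step 1 — KM = KB + BM = 4.16 + 4.06 = 8.22 m
Step 2 — GM = KM - KG = 8.22 - 5.15 = 3.07 m

3.07 m


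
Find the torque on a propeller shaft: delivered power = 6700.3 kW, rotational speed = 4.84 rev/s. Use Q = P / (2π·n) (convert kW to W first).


Formula: Q = P_W / (2 * pi * n)
Step 1 — P_W = 6700.3 kW * 1000 = 6700300.0 W
Step 2 — 2 * pi * n = 2 * pi * 4.84 = 30.410617
Step 3 — Q = 6700300.0 / 30.410617 ≈ 220330 N·m (5 s.f.)

220330 N·m


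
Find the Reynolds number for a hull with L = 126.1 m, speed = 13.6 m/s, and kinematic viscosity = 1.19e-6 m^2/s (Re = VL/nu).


Formula: Re = V * L / nu
Step 1 — V * L = 13.6 * 126.1 = 1714.96 m^2/s
Step 2 — Re = 1714.96 / 1.19e-6 = 1.44e+09

1.44e+09


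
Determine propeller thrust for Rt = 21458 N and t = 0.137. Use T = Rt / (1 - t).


Formula: T = Rt / (1 - t)
Step 1 — (1 - t) = 1 - 0.137 = 0.863
Step 2 — T = 21458 / 0.863 ≈ 24864 N (5 s.f.)

24864 N


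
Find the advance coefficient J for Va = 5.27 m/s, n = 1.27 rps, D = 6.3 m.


Formula: J = Va / (n * D)
Step 1 — n * D = 1.27 * 6.3 = 8.001
Step 2 — J = 5.27 / 8.001 ≈ 0.65867 (5 s.f.)

0.65867


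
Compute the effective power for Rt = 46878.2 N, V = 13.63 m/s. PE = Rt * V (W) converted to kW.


Formula: PE = Rt * V / 1000 (kW)
Step 1 — PE (W) = 46878.2 * 13.63 = 638949.866 W
Step 2 — PE (kW) = 638949.866 / 1000 ≈ 638.95 kW (5 s.f.)

638.95 kW


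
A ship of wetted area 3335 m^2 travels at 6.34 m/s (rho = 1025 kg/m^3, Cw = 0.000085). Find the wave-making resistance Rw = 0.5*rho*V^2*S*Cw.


Formula: Rw = 0.5 * rho * V^2 * S * Cw
Step 1 — V^2 = 6.34^2 = 40.1956
Step 2 — 0.5 * rho * V^2 = 0.5 * 1025 * 40.1956 = 20600.245
Step 3 — Rw = 20600.245 * 3335 * 0.000085 ≈ 5839.7 N (5 s.f.)

5839.7 N


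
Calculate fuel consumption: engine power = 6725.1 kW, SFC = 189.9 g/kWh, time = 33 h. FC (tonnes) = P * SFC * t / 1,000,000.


Formula: FC (tonnes) = P * SFC * t / 1,000,000
Step 1 — P * SFC * t = 6725.1 * 189.9 * 33 = 42144184.17 g
Step 2 — FC (tonnes) = 42144184.17 / 1,000,000 ≈ 42.144 tonnes (5 s.f.)

42.144 tonnes


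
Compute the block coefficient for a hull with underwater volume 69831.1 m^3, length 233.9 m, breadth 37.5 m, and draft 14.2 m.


Formula: Cb = V / (L * B * T)
Step 1 — L * B * T = 233.9 * 37.5 * 14.2 = 124551.75 m^3
Step 2 — Cb = 69831.1 / 124551.75 ≈ 0.56066 (5 s.f.)

0.56066


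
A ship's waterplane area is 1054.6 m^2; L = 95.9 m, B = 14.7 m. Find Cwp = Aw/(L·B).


Formula: Cwp = Aw / (L * B)
Step 1 — L * B = 95.9 * 14.7 = 1409.73 m^2
Step 2 — Cwp = 1054.6 / 1409.73 ≈ 0.74809 (5 s.f.)

0.74809


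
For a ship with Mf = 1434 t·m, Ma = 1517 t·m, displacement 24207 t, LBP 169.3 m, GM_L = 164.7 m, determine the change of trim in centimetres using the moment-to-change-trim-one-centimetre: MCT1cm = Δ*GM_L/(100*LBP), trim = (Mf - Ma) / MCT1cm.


Formula: net trimming moment = Mf - Ma; MCT1cm = Δ*GM_L/(100*LBP); trim = net moment / MCT1cm
Step 1 — net trimming moment = 1434 - 1517 = -83 t·m
Step 2 — MCT1cm = 24207 * 164.7 / (100 * 169.3) = 235.4928 t·m/cm
Step 3 — trim = -83 / 235.4928 ≈ -0.35245 cm (5 s.f.)

-0.35245 cm


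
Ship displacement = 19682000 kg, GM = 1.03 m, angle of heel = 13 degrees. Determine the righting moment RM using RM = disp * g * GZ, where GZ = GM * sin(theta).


Formula: GZ = GM * sin(theta); RM = disp * g * GZ
Step 1 — GZ = 1.03 * sin(13°) = 1.03 * 0.224951 = 0.2317 m
Step 2 — RM = 19682000 * 9.81 * 0.2317 ≈ 44737000 N·m (5 s.f.)

44737000 N·m


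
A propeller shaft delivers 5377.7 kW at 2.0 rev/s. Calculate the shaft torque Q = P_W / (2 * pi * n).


Formula: Q = P_W / (2 * pi * n)
Step 1 — P_W = 5377.7 kW * 1000 = 5377700.0 W
Step 2 — 2 * pi * n = 2 * pi * 2.0 = 12.566371
Step 3 — Q = 5377700.0 / 12.566371 ≈ 427940 N·m (5 s.f.)

427940 N·m


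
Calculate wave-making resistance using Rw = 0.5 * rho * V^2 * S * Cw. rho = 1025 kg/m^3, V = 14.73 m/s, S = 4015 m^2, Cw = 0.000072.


Formula: Rw = 0.5 * rho * V^2 * S * Cw
Step 1 — V^2 = 14.73^2 = 216.9729
Step 2 — 0.5 * rho * V^2 = 0.5 * 1025 * 216.9729 = 111198.61125
Step 3 — Rw = 111198.61125 * 4015 * 0.000072 ≈ 32145 N (5 s.f.)

32145 N


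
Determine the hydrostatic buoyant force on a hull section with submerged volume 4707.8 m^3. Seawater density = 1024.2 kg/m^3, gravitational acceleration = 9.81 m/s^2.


Formula: Fb = rho * g * V
Substituting: Fb = 1024.2 * 9.81 * 4707.8
Intermediate: 1024.2 * 9.81 = 10047.402
Result: Fb = 10047.402 * 4707.8 ≈ 47301000 N (5 s.f.)

47301000 N


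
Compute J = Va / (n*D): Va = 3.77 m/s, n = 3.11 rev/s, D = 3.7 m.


Formula: J = Va / (n * D)
Step 1 — n * D = 3.11 * 3.7 = 11.507
Step 2 — J = 3.77 / 11.507 ≈ 0.32763 (5 s.f.)

0.32763


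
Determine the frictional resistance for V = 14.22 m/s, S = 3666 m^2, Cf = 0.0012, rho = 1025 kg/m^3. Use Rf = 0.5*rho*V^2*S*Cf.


Formula: Rf = 0.5 * rho * V^2 * S * Cf
Step 1 — V^2 = 14.22^2 = 202.2084
Step 2 — 0.5 * rho * V^2 = 0.5 * 1025 * 202.2084 = 103631.805
Step 3 — Rf = 103631.805 * 3666 * 0.0012 ≈ 455900 N (5 s.f.)

455900 N


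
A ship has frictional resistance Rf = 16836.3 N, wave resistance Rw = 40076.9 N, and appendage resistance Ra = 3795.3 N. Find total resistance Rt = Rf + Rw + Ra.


Formula: Rt = Rf + Rw + Ra
Substituting: Rt = 16836.3 + 40076.9 + 3795.3
Result: Rt = 60708.5 N

60708.5 N


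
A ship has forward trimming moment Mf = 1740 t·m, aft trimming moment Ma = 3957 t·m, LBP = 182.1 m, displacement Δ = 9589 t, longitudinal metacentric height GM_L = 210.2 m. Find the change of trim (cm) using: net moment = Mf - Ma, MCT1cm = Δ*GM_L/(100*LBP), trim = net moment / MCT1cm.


Formula: net trimming moment = Mf - Ma; MCT1cm = Δ*GM_L/(100*LBP); trim = net moment / MCT1cm
Step 1 — net trimming moment = 1740 - 3957 = -2217 t·m
Step 2 — MCT1cm = 9589 * 210.2 / (100 * 182.1) = 110.6869 t·m/cm
Step 3 — trim = -2217 / 110.6869 ≈ -20.029 cm (5 s.f.)

-20.029 cm


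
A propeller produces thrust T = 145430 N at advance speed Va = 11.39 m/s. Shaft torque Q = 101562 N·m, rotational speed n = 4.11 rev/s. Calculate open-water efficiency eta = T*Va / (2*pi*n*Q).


Formula: eta = T * Va / (2 * pi * n * Q)
Step 1 — numerator = T * Va = 145430 * 11.39 = 1656447.7
Step 2 — 2 * pi * n = 2 * pi * 4.11 = 25.823892
Step 3 — denominator = 25.823892 * 101562 = 2622726.12
Step 4 — eta = 1656447.7 / 2622726.12 ≈ 0.63157 (5 s.f.)

0.63157


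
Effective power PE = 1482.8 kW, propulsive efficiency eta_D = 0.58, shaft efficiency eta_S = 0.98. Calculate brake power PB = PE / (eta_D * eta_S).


Formula: PB = PE / (eta_D * eta_S)
Step 1 — combined efficiency = eta_D * eta_S = 0.58 * 0.98 = 0.5684
Step 2 — PB = 1482.8 / 0.5684 ≈ 2608.7 kW (5 s.f.)

2608.7 kW


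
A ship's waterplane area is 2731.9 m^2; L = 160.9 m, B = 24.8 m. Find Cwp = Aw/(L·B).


Formula: Cwp = Aw / (L * B)
Step 1 — L * B = 160.9 * 24.8 = 3990.32 m^2
Step 2 — Cwp = 2731.9 / 3990.32 ≈ 0.68463 (5 s.f.)

0.68463


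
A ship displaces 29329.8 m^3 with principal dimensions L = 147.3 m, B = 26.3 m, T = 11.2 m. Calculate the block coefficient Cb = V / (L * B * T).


Formula: Cb = V / (L * B * T)
Step 1 — L * B * T = 147.3 * 26.3 * 11.2 = 43388.688 m^3
Step 2 — Cb = 29329.8 / 43388.688 ≈ 0.67598 (5 s.f.)

0.67598


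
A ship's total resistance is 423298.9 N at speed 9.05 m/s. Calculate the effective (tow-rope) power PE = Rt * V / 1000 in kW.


Formula: PE = Rt * V / 1000 (kW)
Step 1 — PE (W) = 423298.9 * 9.05 = 3830855.045 W
Step 2 — PE (kW) = 3830855.045 / 1000 ≈ 3830.9 kW (5 s.f.)

3830.9 kW


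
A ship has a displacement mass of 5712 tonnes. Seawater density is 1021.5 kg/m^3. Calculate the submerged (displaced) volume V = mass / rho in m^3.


Formula: V = mass / rho
Step 1 — convert tonnes to kg: 5712 t * 1000 = 5712000 kg
Step 2 — V = 5712000 / 1021.5 ≈ 5591.8 m^3 (5 s.f.)

5591.8 m^3


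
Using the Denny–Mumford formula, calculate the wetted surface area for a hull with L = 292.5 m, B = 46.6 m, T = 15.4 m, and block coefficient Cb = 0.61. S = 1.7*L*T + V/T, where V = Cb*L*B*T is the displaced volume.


Formula: S = 1.7*L*T + V/T with V = Cb*L*B*T, i.e. S = L * (1.7*T + Cb*B)
Step 1 — 1.7*T = 1.7 * 15.4 = 26.18 m
Step 2 — Cb*B = 0.61 * 46.6 = 28.426 m
Step 3 — 1.7*T + Cb*B = 26.18 + 28.426 = 54.606 m
Step 4 — S = 292.5 * 54.606 ≈ 15972 m^2 (5 s.f.)

15972 m^2


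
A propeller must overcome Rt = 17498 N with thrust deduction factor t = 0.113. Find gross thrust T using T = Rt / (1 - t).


Formula: T = Rt / (1 - t)
Step 1 — (1 - t) = 1 - 0.113 = 0.887
Step 2 — T = 17498 / 0.887 ≈ 19727 N (5 s.f.)

19727 N


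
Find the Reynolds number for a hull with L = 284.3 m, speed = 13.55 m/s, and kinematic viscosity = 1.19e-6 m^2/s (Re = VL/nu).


Formula: Re = V * L / nu
Step 1 — V * L = 13.55 * 284.3 = 3852.265 m^2/s
Step 2 — Re = 3852.265 / 1.19e-6 = 3.24e+09

3.24e+09


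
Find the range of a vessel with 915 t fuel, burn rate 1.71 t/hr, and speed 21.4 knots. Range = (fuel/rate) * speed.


Formula: endurance = fuel / rate; range = endurance * speed
Step 1 — endurance = 915 / 1.71 = 535.0877 hours
Step 2 — range = 535.0877 * 21.4 ≈ 11451 nautical miles (5 s.f.)

11451 NM


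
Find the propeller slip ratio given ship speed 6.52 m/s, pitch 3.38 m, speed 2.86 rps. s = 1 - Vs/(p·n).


Formula: s = 1 - Vs / (p * n)
Step 1 — p * n = 3.38 * 2.86 = 9.6668
Step 2 — Vs / (p*n) = 6.52 / 9.6668 = 0.674473 (6 d.p.)
Step 3 — s = 1 - 0.674473 = 0.325527

0.325527


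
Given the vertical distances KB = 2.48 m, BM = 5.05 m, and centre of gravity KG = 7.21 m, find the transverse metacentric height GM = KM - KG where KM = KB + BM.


Formula: GM = KB + BM - KG
Step 1 — KM = KB + BM = 2.48 + 5.05 = 7.53 m
Step 2 — GM = KM - KG = 7.53 - 7.21 = 0.32 m

0.32 m


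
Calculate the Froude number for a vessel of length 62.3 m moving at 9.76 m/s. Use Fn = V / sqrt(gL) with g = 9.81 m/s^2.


Formula: Fn = V / sqrt(g * L)
Step 1 — g * L = 9.81 * 62.3 = 611.163
Step 2 — sqrt(g * L) = sqrt(611.163) = 24.721711
Step 3 — Fn = 9.76 / 24.721711 ≈ 0.39479 (5 s.f.)

0.39479


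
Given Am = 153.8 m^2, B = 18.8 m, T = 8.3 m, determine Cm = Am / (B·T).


Formula: Cm = Am / (B * T)
Step 1 — B * T = 18.8 * 8.3 = 156.04 m^2
Step 2 — Cm = 153.8 / 156.04 ≈ 0.98564 (5 s.f.)

0.98564


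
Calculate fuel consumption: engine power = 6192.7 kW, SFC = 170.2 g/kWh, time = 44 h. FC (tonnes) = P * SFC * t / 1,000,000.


Formula: FC (tonnes) = P * SFC * t / 1,000,000
Step 1 — P * SFC * t = 6192.7 * 170.2 * 44 = 46375891.76 g
Step 2 — FC (tonnes) = 46375891.76 / 1,000,000 ≈ 46.376 tonnes (5 s.f.)

46.376 tonnes


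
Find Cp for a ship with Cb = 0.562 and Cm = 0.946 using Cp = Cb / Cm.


Formula: Cp = Cb / Cm
Substituting: Cp = 0.562 / 0.946
Result: Cp ≈ 0.59408 (5 s.f.)

0.59408


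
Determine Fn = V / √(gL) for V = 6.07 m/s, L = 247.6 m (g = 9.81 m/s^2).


Formula: Fn = V / sqrt(g * L)
Step 1 — g * L = 9.81 * 247.6 = 2428.956
Step 2 — sqrt(g * L) = sqrt(2428.956) = 49.28444
Step 3 — Fn = 6.07 / 49.28444 ≈ 0.12316 (5 s.f.)

0.12316


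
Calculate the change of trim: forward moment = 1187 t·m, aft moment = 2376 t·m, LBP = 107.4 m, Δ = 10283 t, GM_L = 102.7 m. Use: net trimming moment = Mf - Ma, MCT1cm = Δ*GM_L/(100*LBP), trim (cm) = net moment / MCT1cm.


Formula: net trimming moment = Mf - Ma; MCT1cm = Δ*GM_L/(100*LBP); trim = net moment / MCT1cm
Step 1 — net trimming moment = 1187 - 2376 = -1189 t·m
Step 2 — MCT1cm = 10283 * 102.7 / (100 * 107.4) = 98.33 t·m/cm
Step 3 — trim = -1189 / 98.33 ≈ -12.092 cm (5 s.f.)

-12.092 cm


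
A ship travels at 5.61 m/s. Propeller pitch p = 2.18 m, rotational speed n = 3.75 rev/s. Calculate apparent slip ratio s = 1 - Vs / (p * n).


Formula: s = 1 - Vs / (p * n)
Step 1 — p * n = 2.18 * 3.75 = 8.175
Step 2 — Vs / (p*n) = 5.61 / 8.175 = 0.686239 (6 d.p.)
Step 3 — s = 1 - 0.686239 = 0.313761

0.313761


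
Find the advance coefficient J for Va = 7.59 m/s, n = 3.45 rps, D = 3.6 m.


Formula: J = Va / (n * D)
Step 1 — n * D = 3.45 * 3.6 = 12.42
Step 2 — J = 7.59 / 12.42 ≈ 0.61111 (5 s.f.)

0.61111


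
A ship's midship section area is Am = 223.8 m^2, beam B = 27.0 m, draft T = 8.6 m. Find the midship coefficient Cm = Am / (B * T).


Formula: Cm = Am / (B * T)
Step 1 — B * T = 27.0 * 8.6 = 232.2 m^2
Step 2 — Cm = 223.8 / 232.2 ≈ 0.96382 (5 s.f.)

0.96382


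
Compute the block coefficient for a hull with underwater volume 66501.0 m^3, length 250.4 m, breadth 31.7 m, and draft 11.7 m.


Formula: Cb = V / (L * B * T)
Step 1 — L * B * T = 250.4 * 31.7 * 11.7 = 92870.856 m^3
Step 2 — Cb = 66501.0 / 92870.856 ≈ 0.71606 (5 s.f.)

0.71606


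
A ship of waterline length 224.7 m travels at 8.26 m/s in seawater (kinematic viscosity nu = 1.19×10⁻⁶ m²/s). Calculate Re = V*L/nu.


Formula: Re = V * L / nu
Step 1 — V * L = 8.26 * 224.7 = 1856.022 m^2/s
Step 2 — Re = 1856.022 / 1.19e-6 = 1.56e+09

1.56e+09


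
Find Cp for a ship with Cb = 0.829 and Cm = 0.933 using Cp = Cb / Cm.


Formula: Cp = Cb / Cm
Substituting: Cp = 0.829 / 0.933
Result: Cp ≈ 0.88853 (5 s.f.)

0.88853


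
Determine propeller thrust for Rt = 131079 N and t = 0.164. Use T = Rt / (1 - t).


Formula: T = Rt / (1 - t)
Step 1 — (1 - t) = 1 - 0.164 = 0.836
Step 2 — T = 131079 / 0.836 ≈ 156790 N (5 s.f.)

156790 N


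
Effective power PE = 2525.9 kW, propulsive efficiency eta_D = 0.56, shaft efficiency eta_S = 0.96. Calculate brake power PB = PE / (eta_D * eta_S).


Formula: PB = PE / (eta_D * eta_S)
Step 1 — combined efficiency = eta_D * eta_S = 0.56 * 0.96 = 0.5376
Step 2 — PB = 2525.9 / 0.5376 ≈ 4698.5 kW (5 s.f.)

4698.5 kW


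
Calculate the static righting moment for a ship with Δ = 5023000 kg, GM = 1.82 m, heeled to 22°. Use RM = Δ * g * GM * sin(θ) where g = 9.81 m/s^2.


Formula: GZ = GM * sin(theta); RM = disp * g * GZ
Step 1 — GZ = 1.82 * sin(22°) = 1.82 * 0.374607 = 0.681785 m
Step 2 — RM = 5023000 * 9.81 * 0.681785 ≈ 33595000 N·m (5 s.f.)

33595000 N·m


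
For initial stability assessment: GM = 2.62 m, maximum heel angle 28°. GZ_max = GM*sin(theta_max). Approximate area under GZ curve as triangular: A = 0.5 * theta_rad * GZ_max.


Formula: GZ_max = GM * sin(theta); Area = 0.5 * theta_rad * GZ_max
Step 1 — GZ_max = 2.62 * sin(28°) = 2.62 * 0.469472 = 1.230017 m
Step 2 — theta_rad = 28 * pi/180 = 0.488692 rad
Step 3 — Area = 0.5 * 0.488692 * 1.230017 ≈ 0.30055 m·rad (5 s.f.)

0.30055 m·rad


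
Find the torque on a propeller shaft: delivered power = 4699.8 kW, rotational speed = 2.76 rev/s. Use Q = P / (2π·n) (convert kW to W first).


Formula: Q = P_W / (2 * pi * n)
Step 1 — P_W = 4699.8 kW * 1000 = 4699800.0 W
Step 2 — 2 * pi * n = 2 * pi * 2.76 = 17.341591
Step 3 — Q = 4699800.0 / 17.341591 ≈ 271010 N·m (5 s.f.)

271010 N·m


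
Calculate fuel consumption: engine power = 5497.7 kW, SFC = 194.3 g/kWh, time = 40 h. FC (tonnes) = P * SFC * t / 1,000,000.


Formula: FC (tonnes) = P * SFC * t / 1,000,000
Step 1 — P * SFC * t = 5497.7 * 194.3 * 40 = 42728124.4 g
Step 2 — FC (tonnes) = 42728124.4 / 1,000,000 ≈ 42.728 tonnes (5 s.f.)

42.728 tonnes


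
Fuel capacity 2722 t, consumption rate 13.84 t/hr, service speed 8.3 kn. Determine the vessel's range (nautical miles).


Formula: endurance = fuel / rate; range = endurance * speed
Step 1 — endurance = 2722 / 13.84 = 196.6763 hours
Step 2 — range = 196.6763 * 8.3 ≈ 1632.4 nautical miles (5 s.f.)

1632.4 NM


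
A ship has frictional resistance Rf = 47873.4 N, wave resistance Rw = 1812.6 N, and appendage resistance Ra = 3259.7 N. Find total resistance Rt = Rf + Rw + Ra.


Formula: Rt = Rf + Rw + Ra
Substituting: Rt = 47873.4 + 1812.6 + 3259.7
Result: Rt = 52945.7 N

52945.7 N


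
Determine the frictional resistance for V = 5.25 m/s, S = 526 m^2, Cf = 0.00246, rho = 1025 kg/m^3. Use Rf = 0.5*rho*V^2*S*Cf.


Formula: Rf = 0.5 * rho * V^2 * S * Cf
Step 1 — V^2 = 5.25^2 = 27.5625
Step 2 — 0.5 * rho * V^2 = 0.5 * 1025 * 27.5625 = 14125.78125
Step 3 — Rf = 14125.78125 * 526 * 0.00246 ≈ 18278 N (5 s.f.)

18278 N


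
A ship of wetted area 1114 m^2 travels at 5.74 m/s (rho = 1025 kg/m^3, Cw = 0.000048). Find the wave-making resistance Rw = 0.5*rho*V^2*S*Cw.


Formula: Rw = 0.5 * rho * V^2 * S * Cw
Step 1 — V^2 = 5.74^2 = 32.9476
Step 2 — 0.5 * rho * V^2 = 0.5 * 1025 * 32.9476 = 16885.645
Step 3 — Rw = 16885.645 * 1114 * 0.000048 ≈ 902.91 N (5 s.f.)

902.91 N


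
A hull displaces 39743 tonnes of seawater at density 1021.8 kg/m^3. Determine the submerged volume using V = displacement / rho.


Formula: V = mass / rho
Step 1 — convert tonnes to kg: 39743 t * 1000 = 39743000 kg
Step 2 — V = 39743000 / 1021.8 ≈ 38895 m^3 (5 s.f.)

38895 m^3


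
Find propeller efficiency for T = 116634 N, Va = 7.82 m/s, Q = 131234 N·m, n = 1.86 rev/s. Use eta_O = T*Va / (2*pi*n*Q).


Formula: eta = T * Va / (2 * pi * n * Q)
Step 1 — numerator = T * Va = 116634 * 7.82 = 912077.88
Step 2 — 2 * pi * n = 2 * pi * 1.86 = 11.686725
Step 3 — denominator = 11.686725 * 131234 = 1533695.67
Step 4 — eta = 912077.88 / 1533695.67 ≈ 0.59469 (5 s.f.)

0.59469


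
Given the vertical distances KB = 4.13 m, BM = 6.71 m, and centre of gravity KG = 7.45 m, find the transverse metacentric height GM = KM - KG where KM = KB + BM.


Formula: GM = KB + BM - KG
Step 1 — KM = KB + BM = 4.13 + 6.71 = 10.84 m
Step 2 — GM = KM - KG = 10.84 - 7.45 = 3.39 m

3.39 m


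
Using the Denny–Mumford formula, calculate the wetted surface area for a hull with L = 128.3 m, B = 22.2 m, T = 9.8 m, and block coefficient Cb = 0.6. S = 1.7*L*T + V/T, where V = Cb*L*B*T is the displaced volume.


Formula: S = 1.7*L*T + V/T with V = Cb*L*B*T, i.e. S = L * (1.7*T + Cb*B)
Step 1 — 1.7*T = 1.7 * 9.8 = 16.66 m
Step 2 — Cb*B = 0.6 * 22.2 = 13.32 m
Step 3 — 1.7*T + Cb*B = 16.66 + 13.32 = 29.98 m
Step 4 — S = 128.3 * 29.98 ≈ 3846.4 m^2 (5 s.f.)

3846.4 m^2


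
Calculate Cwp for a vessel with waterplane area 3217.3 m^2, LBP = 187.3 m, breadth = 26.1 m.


Formula: Cwp = Aw / (L * B)
Step 1 — L * B = 187.3 * 26.1 = 4888.53 m^2
Step 2 — Cwp = 3217.3 / 4888.53 ≈ 0.65813 (5 s.f.)

0.65813


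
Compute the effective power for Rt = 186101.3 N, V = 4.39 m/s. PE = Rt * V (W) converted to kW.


Formula: PE = Rt * V / 1000 (kW)
Step 1 — PE (W) = 186101.3 * 4.39 = 816984.707 W
Step 2 — PE (kW) = 816984.707 / 1000 ≈ 816.98 kW (5 s.f.)

816.98 kW


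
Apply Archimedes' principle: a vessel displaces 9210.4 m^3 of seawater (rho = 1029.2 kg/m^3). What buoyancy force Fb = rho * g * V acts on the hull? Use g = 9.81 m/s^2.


Formula: Fb = rho * g * V
Substituting: Fb = 1029.2 * 9.81 * 9210.4
Intermediate: 1029.2 * 9.81 = 10096.452
Result: Fb = 10096.452 * 9210.4 ≈ 92992000 N (5 s.f.)

92992000 N


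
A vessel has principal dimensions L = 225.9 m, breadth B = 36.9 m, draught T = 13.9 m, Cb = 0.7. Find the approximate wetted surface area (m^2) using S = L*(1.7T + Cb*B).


Formula: S = 1.7*L*T + V/T with V = Cb*L*B*T, i.e. S = L * (1.7*T + Cb*B)
Step 1 — 1.7*T = 1.7 * 13.9 = 23.63 m
Step 2 — Cb*B = 0.7 * 36.9 = 25.83 m
Step 3 — 1.7*T + Cb*B = 23.63 + 25.83 = 49.46 m
Step 4 — S = 225.9 * 49.46 ≈ 11173 m^2 (5 s.f.)

11173 m^2


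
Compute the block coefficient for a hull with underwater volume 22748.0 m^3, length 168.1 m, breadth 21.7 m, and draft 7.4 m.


Formula: Cb = V / (L * B * T)
Step 1 — L * B * T = 168.1 * 21.7 * 7.4 = 26993.498 m^3
Step 2 — Cb = 22748.0 / 26993.498 ≈ 0.84272 (5 s.f.)

0.84272


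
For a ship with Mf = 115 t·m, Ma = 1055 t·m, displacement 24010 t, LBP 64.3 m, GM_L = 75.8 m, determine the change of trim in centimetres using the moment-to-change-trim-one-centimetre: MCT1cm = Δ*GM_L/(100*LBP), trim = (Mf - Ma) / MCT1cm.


Formula: net trimming moment = Mf - Ma; MCT1cm = Δ*GM_L/(100*LBP); trim = net moment / MCT1cm
Step 1 — net trimming moment = 115 - 1055 = -940 t·m
Step 2 — MCT1cm = 24010 * 75.8 / (100 * 64.3) = 283.0417 t·m/cm
Step 3 — trim = -940 / 283.0417 ≈ -3.3211 cm (5 s.f.)

-3.3211 cm


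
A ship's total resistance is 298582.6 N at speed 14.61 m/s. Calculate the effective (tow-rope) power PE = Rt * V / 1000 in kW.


Formula: PE = Rt * V / 1000 (kW)
Step 1 — PE (W) = 298582.6 * 14.61 = 4362291.786 W
Step 2 — PE (kW) = 4362291.786 / 1000 ≈ 4362.3 kW (5 s.f.)

4362.3 kW


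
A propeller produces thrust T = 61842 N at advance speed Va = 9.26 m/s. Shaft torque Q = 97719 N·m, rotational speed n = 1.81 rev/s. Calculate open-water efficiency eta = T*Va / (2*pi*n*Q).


Formula: eta = T * Va / (2 * pi * n * Q)
Step 1 — numerator = T * Va = 61842 * 9.26 = 572656.92
Step 2 — 2 * pi * n = 2 * pi * 1.81 = 11.372565
Step 3 — denominator = 11.372565 * 97719 = 1111315.68
Step 4 — eta = 572656.92 / 1111315.68 ≈ 0.51530 (5 s.f.)

0.51530


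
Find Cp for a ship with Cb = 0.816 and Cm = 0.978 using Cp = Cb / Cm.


Formula: Cp = Cb / Cm
Substituting: Cp = 0.816 / 0.978
Result: Cp ≈ 0.83436 (5 s.f.)

0.83436


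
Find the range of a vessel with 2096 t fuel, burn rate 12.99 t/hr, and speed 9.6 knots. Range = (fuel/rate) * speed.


Formula: endurance = fuel / rate; range = endurance * speed
Step 1 — endurance = 2096 / 12.99 = 161.3549 hours
Step 2 — range = 161.3549 * 9.6 ≈ 1549.0 nautical miles (5 s.f.)

1549.0 NM
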